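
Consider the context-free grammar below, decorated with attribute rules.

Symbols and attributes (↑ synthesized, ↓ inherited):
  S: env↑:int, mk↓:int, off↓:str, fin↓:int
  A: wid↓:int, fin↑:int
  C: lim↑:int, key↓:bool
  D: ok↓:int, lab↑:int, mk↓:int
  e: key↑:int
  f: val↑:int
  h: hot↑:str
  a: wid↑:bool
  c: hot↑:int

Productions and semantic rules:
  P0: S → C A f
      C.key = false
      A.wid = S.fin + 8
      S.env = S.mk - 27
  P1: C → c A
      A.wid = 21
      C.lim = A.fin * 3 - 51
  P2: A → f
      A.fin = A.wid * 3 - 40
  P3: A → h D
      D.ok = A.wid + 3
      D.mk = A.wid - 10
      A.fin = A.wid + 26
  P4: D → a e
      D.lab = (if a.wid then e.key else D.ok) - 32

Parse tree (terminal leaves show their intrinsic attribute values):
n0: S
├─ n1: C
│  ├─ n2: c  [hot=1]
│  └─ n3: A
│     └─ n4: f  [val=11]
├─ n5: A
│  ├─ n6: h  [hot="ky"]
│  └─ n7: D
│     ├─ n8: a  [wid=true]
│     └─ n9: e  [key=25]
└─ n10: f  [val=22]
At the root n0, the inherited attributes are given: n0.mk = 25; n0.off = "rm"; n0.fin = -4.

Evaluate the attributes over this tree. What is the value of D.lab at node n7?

1. n0.mk = 25  [given at root]
2. n0.off = "rm"  [given at root]
3. n0.fin = -4  [given at root]
4. n1.key = false  [false]
5. n2.hot = 1  [terminal]
6. n3.wid = 21  [21]
7. n4.val = 11  [terminal]
8. n3.fin = 23  [A.wid * 3 - 40]
9. n1.lim = 18  [A.fin * 3 - 51]
10. n5.wid = 4  [S.fin + 8]
11. n6.hot = "ky"  [terminal]
12. n7.ok = 7  [A.wid + 3]
13. n7.mk = -6  [A.wid - 10]
14. n8.wid = true  [terminal]
15. n9.key = 25  [terminal]
16. n7.lab = -7  [(if a.wid then e.key else D.ok) - 32]
17. n5.fin = 30  [A.wid + 26]
18. n10.val = 22  [terminal]
19. n0.env = -2  [S.mk - 27]

-7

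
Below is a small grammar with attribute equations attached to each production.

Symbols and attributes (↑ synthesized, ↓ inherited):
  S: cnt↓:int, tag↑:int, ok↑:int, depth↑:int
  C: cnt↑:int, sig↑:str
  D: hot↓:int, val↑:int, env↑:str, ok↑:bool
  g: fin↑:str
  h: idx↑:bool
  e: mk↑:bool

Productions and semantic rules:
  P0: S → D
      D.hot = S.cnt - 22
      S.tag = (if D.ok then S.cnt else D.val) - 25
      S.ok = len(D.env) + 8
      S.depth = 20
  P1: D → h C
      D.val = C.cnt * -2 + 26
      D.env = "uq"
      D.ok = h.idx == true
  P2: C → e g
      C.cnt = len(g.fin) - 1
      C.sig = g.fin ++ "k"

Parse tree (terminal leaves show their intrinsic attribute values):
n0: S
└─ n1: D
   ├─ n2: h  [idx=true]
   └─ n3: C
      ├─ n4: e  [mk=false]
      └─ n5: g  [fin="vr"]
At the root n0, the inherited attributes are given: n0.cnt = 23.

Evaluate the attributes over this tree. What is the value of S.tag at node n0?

-2

1. n0.cnt = 23  [given at root]
2. n1.hot = 1  [S.cnt - 22]
3. n2.idx = true  [terminal]
4. n4.mk = false  [terminal]
5. n5.fin = "vr"  [terminal]
6. n3.cnt = 1  [len(g.fin) - 1]
7. n3.sig = "vrk"  [g.fin ++ "k"]
8. n1.val = 24  [C.cnt * -2 + 26]
9. n1.env = "uq"  ["uq"]
10. n1.ok = true  [h.idx == true]
11. n0.tag = -2  [(if D.ok then S.cnt else D.val) - 25]
12. n0.ok = 10  [len(D.env) + 8]
13. n0.depth = 20  [20]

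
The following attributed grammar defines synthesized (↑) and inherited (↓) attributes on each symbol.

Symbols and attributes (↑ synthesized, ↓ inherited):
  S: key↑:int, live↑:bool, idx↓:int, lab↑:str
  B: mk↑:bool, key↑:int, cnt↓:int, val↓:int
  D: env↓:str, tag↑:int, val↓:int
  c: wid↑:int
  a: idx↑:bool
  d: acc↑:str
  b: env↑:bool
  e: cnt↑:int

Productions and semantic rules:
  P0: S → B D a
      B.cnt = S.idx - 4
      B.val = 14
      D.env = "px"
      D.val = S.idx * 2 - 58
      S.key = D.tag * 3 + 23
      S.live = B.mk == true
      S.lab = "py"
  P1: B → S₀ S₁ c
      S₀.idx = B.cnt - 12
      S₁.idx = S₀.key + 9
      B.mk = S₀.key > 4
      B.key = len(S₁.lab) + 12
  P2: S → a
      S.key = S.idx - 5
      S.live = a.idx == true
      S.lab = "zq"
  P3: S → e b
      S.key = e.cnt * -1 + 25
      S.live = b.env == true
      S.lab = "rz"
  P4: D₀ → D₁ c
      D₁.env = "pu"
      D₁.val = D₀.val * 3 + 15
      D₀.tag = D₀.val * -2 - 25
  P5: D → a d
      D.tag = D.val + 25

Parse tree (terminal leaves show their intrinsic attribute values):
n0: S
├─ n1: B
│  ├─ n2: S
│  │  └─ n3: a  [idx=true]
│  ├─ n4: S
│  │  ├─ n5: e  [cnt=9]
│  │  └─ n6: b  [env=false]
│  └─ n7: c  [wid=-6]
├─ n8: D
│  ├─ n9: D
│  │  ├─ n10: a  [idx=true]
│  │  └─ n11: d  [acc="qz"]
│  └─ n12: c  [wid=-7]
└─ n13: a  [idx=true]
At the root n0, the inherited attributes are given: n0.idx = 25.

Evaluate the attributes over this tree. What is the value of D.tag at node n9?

16

1. n0.idx = 25  [given at root]
2. n1.cnt = 21  [S.idx - 4]
3. n1.val = 14  [14]
4. n2.idx = 9  [B.cnt - 12]
5. n3.idx = true  [terminal]
6. n2.key = 4  [S.idx - 5]
7. n2.live = true  [a.idx == true]
8. n2.lab = "zq"  ["zq"]
9. n4.idx = 13  [S₀.key + 9]
10. n5.cnt = 9  [terminal]
11. n6.env = false  [terminal]
12. n4.key = 16  [e.cnt * -1 + 25]
13. n4.live = false  [b.env == true]
14. n4.lab = "rz"  ["rz"]
15. n7.wid = -6  [terminal]
16. n1.mk = false  [S₀.key > 4]
17. n1.key = 14  [len(S₁.lab) + 12]
18. n8.env = "px"  ["px"]
19. n8.val = -8  [S.idx * 2 - 58]
20. n9.env = "pu"  ["pu"]
21. n9.val = -9  [D₀.val * 3 + 15]
22. n10.idx = true  [terminal]
23. n11.acc = "qz"  [terminal]
24. n9.tag = 16  [D.val + 25]
25. n12.wid = -7  [terminal]
26. n8.tag = -9  [D₀.val * -2 - 25]
27. n13.idx = true  [terminal]
28. n0.key = -4  [D.tag * 3 + 23]
29. n0.live = false  [B.mk == true]
30. n0.lab = "py"  ["py"]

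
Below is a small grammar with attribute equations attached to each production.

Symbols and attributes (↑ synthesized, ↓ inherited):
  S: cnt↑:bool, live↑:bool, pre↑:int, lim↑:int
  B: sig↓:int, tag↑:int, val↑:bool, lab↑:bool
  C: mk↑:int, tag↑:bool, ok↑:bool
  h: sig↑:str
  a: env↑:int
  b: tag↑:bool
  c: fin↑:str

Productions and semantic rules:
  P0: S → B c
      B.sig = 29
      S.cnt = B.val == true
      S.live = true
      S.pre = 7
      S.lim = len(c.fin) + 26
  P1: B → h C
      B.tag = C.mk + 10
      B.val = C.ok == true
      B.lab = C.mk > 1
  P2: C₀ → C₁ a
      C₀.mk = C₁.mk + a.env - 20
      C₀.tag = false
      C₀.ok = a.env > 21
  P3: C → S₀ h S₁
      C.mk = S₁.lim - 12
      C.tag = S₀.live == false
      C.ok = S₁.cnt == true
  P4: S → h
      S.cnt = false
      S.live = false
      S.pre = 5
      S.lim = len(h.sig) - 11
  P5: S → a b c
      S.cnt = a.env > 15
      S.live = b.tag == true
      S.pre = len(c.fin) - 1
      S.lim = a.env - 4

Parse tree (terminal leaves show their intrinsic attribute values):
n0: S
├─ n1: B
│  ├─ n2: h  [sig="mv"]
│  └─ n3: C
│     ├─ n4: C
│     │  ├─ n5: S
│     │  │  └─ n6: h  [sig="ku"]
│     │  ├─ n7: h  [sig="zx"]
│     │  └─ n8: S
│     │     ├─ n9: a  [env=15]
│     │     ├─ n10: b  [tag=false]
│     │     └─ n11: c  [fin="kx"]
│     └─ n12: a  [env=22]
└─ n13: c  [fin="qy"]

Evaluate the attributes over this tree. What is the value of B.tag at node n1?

1. n1.sig = 29  [29]
2. n2.sig = "mv"  [terminal]
3. n6.sig = "ku"  [terminal]
4. n5.cnt = false  [false]
5. n5.live = false  [false]
6. n5.pre = 5  [5]
7. n5.lim = -9  [len(h.sig) - 11]
8. n7.sig = "zx"  [terminal]
9. n9.env = 15  [terminal]
10. n10.tag = false  [terminal]
11. n11.fin = "kx"  [terminal]
12. n8.cnt = false  [a.env > 15]
13. n8.live = false  [b.tag == true]
14. n8.pre = 1  [len(c.fin) - 1]
15. n8.lim = 11  [a.env - 4]
16. n4.mk = -1  [S₁.lim - 12]
17. n4.tag = true  [S₀.live == false]
18. n4.ok = false  [S₁.cnt == true]
19. n12.env = 22  [terminal]
20. n3.mk = 1  [C₁.mk + a.env - 20]
21. n3.tag = false  [false]
22. n3.ok = true  [a.env > 21]
23. n1.tag = 11  [C.mk + 10]
24. n1.val = true  [C.ok == true]
25. n1.lab = false  [C.mk > 1]
26. n13.fin = "qy"  [terminal]
27. n0.cnt = true  [B.val == true]
28. n0.live = true  [true]
29. n0.pre = 7  [7]
30. n0.lim = 28  [len(c.fin) + 26]

11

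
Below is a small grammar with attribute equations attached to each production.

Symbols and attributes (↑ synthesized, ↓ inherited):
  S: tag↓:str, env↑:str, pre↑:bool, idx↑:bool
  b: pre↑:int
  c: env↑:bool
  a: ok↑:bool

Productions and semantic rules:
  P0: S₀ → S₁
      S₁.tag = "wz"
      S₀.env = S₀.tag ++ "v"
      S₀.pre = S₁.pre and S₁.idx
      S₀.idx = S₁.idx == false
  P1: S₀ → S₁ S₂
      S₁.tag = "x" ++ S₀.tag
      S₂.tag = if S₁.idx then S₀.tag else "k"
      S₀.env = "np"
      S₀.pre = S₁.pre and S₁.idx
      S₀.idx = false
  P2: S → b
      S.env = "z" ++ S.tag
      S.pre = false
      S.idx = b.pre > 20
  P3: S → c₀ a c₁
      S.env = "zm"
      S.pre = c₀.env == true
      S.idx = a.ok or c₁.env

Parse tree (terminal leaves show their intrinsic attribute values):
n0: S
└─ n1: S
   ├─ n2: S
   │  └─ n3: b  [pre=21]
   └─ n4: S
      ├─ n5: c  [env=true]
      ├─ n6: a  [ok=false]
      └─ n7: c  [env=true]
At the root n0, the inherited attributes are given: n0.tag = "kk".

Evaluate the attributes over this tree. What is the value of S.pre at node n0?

1. n0.tag = "kk"  [given at root]
2. n1.tag = "wz"  ["wz"]
3. n2.tag = "xwz"  ["x" ++ S₀.tag]
4. n3.pre = 21  [terminal]
5. n2.env = "zxwz"  ["z" ++ S.tag]
6. n2.pre = false  [false]
7. n2.idx = true  [b.pre > 20]
8. n4.tag = "wz"  [if S₁.idx then S₀.tag else "k"]
9. n5.env = true  [terminal]
10. n6.ok = false  [terminal]
11. n7.env = true  [terminal]
12. n4.env = "zm"  ["zm"]
13. n4.pre = true  [c₀.env == true]
14. n4.idx = true  [a.ok or c₁.env]
15. n1.env = "np"  ["np"]
16. n1.pre = false  [S₁.pre and S₁.idx]
17. n1.idx = false  [false]
18. n0.env = "kkv"  [S₀.tag ++ "v"]
19. n0.pre = false  [S₁.pre and S₁.idx]
20. n0.idx = true  [S₁.idx == false]

false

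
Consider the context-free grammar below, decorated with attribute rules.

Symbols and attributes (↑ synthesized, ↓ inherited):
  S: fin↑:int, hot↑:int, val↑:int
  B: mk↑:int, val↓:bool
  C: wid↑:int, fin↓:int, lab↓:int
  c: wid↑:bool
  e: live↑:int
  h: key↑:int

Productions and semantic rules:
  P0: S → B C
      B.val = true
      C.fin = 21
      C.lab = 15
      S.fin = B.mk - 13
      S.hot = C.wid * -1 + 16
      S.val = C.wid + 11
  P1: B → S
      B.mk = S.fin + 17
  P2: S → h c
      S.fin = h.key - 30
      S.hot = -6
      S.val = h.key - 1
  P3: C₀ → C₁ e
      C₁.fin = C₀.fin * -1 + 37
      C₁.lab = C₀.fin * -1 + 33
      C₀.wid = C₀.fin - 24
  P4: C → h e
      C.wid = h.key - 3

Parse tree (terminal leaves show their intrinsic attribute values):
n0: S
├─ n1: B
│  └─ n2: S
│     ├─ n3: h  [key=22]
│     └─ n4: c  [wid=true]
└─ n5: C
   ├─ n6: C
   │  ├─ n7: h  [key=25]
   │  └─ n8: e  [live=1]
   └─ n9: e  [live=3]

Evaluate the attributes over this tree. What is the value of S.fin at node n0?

1. n1.val = true  [true]
2. n3.key = 22  [terminal]
3. n4.wid = true  [terminal]
4. n2.fin = -8  [h.key - 30]
5. n2.hot = -6  [-6]
6. n2.val = 21  [h.key - 1]
7. n1.mk = 9  [S.fin + 17]
8. n5.fin = 21  [21]
9. n5.lab = 15  [15]
10. n6.fin = 16  [C₀.fin * -1 + 37]
11. n6.lab = 12  [C₀.fin * -1 + 33]
12. n7.key = 25  [terminal]
13. n8.live = 1  [terminal]
14. n6.wid = 22  [h.key - 3]
15. n9.live = 3  [terminal]
16. n5.wid = -3  [C₀.fin - 24]
17. n0.fin = -4  [B.mk - 13]
18. n0.hot = 19  [C.wid * -1 + 16]
19. n0.val = 8  [C.wid + 11]

-4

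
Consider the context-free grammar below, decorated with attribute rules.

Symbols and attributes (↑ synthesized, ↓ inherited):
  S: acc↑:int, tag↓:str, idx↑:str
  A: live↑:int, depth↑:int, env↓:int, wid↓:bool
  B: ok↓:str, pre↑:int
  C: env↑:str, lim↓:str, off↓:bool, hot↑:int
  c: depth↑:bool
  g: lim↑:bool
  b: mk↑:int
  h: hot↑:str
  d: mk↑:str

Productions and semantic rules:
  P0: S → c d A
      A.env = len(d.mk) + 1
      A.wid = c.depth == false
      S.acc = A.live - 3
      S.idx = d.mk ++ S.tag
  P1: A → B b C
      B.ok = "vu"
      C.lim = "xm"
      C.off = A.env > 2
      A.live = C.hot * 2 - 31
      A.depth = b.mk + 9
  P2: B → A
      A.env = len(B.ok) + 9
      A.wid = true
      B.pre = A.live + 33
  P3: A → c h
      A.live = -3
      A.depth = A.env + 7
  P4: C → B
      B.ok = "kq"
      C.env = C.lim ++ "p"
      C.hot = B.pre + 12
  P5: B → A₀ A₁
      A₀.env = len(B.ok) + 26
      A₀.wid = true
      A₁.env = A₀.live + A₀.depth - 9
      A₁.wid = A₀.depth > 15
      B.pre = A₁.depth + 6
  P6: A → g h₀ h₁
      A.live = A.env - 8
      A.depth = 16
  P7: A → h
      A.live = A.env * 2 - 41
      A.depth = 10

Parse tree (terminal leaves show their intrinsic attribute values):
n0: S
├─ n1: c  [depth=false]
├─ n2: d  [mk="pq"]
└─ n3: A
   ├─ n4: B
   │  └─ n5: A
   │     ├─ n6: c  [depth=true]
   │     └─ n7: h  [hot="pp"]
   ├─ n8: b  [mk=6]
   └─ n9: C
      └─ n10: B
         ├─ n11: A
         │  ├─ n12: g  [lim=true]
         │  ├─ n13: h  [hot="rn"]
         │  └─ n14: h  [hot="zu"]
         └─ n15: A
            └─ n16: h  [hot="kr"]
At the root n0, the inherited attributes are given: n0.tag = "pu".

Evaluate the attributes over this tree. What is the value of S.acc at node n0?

22

1. n0.tag = "pu"  [given at root]
2. n1.depth = false  [terminal]
3. n2.mk = "pq"  [terminal]
4. n3.env = 3  [len(d.mk) + 1]
5. n3.wid = true  [c.depth == false]
6. n4.ok = "vu"  ["vu"]
7. n5.env = 11  [len(B.ok) + 9]
8. n5.wid = true  [true]
9. n6.depth = true  [terminal]
10. n7.hot = "pp"  [terminal]
11. n5.live = -3  [-3]
12. n5.depth = 18  [A.env + 7]
13. n4.pre = 30  [A.live + 33]
14. n8.mk = 6  [terminal]
15. n9.lim = "xm"  ["xm"]
16. n9.off = true  [A.env > 2]
17. n10.ok = "kq"  ["kq"]
18. n11.env = 28  [len(B.ok) + 26]
19. n11.wid = true  [true]
20. n12.lim = true  [terminal]
21. n13.hot = "rn"  [terminal]
22. n14.hot = "zu"  [terminal]
23. n11.live = 20  [A.env - 8]
24. n11.depth = 16  [16]
25. n15.env = 27  [A₀.live + A₀.depth - 9]
26. n15.wid = true  [A₀.depth > 15]
27. n16.hot = "kr"  [terminal]
28. n15.live = 13  [A.env * 2 - 41]
29. n15.depth = 10  [10]
30. n10.pre = 16  [A₁.depth + 6]
31. n9.env = "xmp"  [C.lim ++ "p"]
32. n9.hot = 28  [B.pre + 12]
33. n3.live = 25  [C.hot * 2 - 31]
34. n3.depth = 15  [b.mk + 9]
35. n0.acc = 22  [A.live - 3]
36. n0.idx = "pqpu"  [d.mk ++ S.tag]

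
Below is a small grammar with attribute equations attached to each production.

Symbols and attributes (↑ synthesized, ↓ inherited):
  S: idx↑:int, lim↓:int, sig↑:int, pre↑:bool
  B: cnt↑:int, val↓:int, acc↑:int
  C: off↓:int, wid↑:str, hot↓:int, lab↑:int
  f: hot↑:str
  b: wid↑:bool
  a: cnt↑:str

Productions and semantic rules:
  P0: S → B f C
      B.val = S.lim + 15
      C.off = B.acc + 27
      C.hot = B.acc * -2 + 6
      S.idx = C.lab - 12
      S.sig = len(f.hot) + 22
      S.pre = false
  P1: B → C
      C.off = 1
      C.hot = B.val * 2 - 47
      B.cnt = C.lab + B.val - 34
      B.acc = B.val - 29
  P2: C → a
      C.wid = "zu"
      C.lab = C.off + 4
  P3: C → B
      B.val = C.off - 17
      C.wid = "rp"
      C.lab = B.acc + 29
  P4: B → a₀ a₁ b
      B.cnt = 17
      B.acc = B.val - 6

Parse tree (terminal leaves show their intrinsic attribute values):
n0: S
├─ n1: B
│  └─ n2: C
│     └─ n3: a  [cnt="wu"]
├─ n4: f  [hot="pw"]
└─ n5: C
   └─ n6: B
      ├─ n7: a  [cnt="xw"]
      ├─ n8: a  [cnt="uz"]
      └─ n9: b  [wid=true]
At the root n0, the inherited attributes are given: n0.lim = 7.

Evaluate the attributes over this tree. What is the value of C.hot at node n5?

20

1. n0.lim = 7  [given at root]
2. n1.val = 22  [S.lim + 15]
3. n2.off = 1  [1]
4. n2.hot = -3  [B.val * 2 - 47]
5. n3.cnt = "wu"  [terminal]
6. n2.wid = "zu"  ["zu"]
7. n2.lab = 5  [C.off + 4]
8. n1.cnt = -7  [C.lab + B.val - 34]
9. n1.acc = -7  [B.val - 29]
10. n4.hot = "pw"  [terminal]
11. n5.off = 20  [B.acc + 27]
12. n5.hot = 20  [B.acc * -2 + 6]
13. n6.val = 3  [C.off - 17]
14. n7.cnt = "xw"  [terminal]
15. n8.cnt = "uz"  [terminal]
16. n9.wid = true  [terminal]
17. n6.cnt = 17  [17]
18. n6.acc = -3  [B.val - 6]
19. n5.wid = "rp"  ["rp"]
20. n5.lab = 26  [B.acc + 29]
21. n0.idx = 14  [C.lab - 12]
22. n0.sig = 24  [len(f.hot) + 22]
23. n0.pre = false  [false]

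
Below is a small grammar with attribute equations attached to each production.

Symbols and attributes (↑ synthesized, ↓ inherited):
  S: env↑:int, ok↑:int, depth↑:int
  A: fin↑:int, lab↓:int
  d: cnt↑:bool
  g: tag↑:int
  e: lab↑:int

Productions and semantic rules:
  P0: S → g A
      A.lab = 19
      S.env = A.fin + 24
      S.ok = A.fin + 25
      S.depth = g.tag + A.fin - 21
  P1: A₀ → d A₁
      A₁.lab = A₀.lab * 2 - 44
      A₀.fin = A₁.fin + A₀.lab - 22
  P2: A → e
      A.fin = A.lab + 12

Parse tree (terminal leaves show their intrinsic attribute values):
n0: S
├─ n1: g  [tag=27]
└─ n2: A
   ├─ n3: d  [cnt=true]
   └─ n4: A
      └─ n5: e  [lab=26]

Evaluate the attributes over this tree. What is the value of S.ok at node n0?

1. n1.tag = 27  [terminal]
2. n2.lab = 19  [19]
3. n3.cnt = true  [terminal]
4. n4.lab = -6  [A₀.lab * 2 - 44]
5. n5.lab = 26  [terminal]
6. n4.fin = 6  [A.lab + 12]
7. n2.fin = 3  [A₁.fin + A₀.lab - 22]
8. n0.env = 27  [A.fin + 24]
9. n0.ok = 28  [A.fin + 25]
10. n0.depth = 9  [g.tag + A.fin - 21]

28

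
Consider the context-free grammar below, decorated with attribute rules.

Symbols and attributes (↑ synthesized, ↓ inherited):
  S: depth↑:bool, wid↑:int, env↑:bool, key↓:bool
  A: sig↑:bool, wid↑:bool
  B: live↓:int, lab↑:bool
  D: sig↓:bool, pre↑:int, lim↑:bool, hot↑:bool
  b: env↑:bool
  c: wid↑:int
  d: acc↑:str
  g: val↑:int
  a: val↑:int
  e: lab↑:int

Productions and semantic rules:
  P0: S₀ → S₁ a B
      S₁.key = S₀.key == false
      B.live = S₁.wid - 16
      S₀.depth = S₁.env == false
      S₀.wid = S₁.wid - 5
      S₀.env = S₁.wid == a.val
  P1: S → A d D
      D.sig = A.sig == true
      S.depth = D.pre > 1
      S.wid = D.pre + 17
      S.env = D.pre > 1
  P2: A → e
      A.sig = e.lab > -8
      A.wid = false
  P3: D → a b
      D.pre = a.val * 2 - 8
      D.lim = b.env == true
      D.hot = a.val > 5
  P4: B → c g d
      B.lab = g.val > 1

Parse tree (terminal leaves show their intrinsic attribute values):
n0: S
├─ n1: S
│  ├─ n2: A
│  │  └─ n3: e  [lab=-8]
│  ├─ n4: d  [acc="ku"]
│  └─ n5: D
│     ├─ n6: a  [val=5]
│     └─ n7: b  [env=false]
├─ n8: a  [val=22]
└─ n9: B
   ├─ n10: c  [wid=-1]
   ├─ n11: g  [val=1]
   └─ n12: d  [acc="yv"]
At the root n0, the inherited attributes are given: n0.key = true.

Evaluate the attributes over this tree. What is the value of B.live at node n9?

1. n0.key = true  [given at root]
2. n1.key = false  [S₀.key == false]
3. n3.lab = -8  [terminal]
4. n2.sig = false  [e.lab > -8]
5. n2.wid = false  [false]
6. n4.acc = "ku"  [terminal]
7. n5.sig = false  [A.sig == true]
8. n6.val = 5  [terminal]
9. n7.env = false  [terminal]
10. n5.pre = 2  [a.val * 2 - 8]
11. n5.lim = false  [b.env == true]
12. n5.hot = false  [a.val > 5]
13. n1.depth = true  [D.pre > 1]
14. n1.wid = 19  [D.pre + 17]
15. n1.env = true  [D.pre > 1]
16. n8.val = 22  [terminal]
17. n9.live = 3  [S₁.wid - 16]
18. n10.wid = -1  [terminal]
19. n11.val = 1  [terminal]
20. n12.acc = "yv"  [terminal]
21. n9.lab = false  [g.val > 1]
22. n0.depth = false  [S₁.env == false]
23. n0.wid = 14  [S₁.wid - 5]
24. n0.env = false  [S₁.wid == a.val]

3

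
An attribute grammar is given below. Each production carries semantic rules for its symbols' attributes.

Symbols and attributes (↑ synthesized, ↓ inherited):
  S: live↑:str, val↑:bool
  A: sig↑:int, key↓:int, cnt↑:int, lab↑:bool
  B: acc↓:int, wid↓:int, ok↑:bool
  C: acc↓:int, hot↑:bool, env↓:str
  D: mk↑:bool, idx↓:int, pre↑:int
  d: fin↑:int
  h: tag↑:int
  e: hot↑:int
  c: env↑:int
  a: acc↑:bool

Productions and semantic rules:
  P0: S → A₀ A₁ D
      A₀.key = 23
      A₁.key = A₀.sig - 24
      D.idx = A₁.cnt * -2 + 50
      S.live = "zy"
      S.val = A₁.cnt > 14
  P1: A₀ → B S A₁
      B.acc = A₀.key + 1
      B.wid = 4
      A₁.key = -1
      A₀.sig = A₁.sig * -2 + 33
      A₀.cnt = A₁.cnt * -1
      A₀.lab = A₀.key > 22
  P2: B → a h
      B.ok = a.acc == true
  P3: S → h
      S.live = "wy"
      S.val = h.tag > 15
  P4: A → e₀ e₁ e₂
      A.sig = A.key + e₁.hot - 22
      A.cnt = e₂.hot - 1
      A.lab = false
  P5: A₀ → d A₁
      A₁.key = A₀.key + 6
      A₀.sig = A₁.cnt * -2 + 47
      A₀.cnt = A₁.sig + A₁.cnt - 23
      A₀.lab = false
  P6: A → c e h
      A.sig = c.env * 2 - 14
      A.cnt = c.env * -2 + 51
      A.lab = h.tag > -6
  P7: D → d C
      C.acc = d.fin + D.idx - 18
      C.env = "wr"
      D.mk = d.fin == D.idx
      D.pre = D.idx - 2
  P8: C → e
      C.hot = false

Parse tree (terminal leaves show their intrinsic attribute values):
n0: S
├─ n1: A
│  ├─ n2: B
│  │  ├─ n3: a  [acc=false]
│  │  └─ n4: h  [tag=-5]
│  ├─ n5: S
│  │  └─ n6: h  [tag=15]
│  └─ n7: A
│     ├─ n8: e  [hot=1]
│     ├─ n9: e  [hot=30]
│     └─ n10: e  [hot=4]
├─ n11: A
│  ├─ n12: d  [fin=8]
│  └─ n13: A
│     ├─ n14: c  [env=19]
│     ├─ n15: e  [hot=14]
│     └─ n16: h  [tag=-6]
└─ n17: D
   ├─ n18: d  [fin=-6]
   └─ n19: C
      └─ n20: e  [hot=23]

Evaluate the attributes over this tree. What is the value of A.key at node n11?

1. n1.key = 23  [23]
2. n2.acc = 24  [A₀.key + 1]
3. n2.wid = 4  [4]
4. n3.acc = false  [terminal]
5. n4.tag = -5  [terminal]
6. n2.ok = false  [a.acc == true]
7. n6.tag = 15  [terminal]
8. n5.live = "wy"  ["wy"]
9. n5.val = false  [h.tag > 15]
10. n7.key = -1  [-1]
11. n8.hot = 1  [terminal]
12. n9.hot = 30  [terminal]
13. n10.hot = 4  [terminal]
14. n7.sig = 7  [A.key + e₁.hot - 22]
15. n7.cnt = 3  [e₂.hot - 1]
16. n7.lab = false  [false]
17. n1.sig = 19  [A₁.sig * -2 + 33]
18. n1.cnt = -3  [A₁.cnt * -1]
19. n1.lab = true  [A₀.key > 22]
20. n11.key = -5  [A₀.sig - 24]
21. n12.fin = 8  [terminal]
22. n13.key = 1  [A₀.key + 6]
23. n14.env = 19  [terminal]
24. n15.hot = 14  [terminal]
25. n16.tag = -6  [terminal]
26. n13.sig = 24  [c.env * 2 - 14]
27. n13.cnt = 13  [c.env * -2 + 51]
28. n13.lab = false  [h.tag > -6]
29. n11.sig = 21  [A₁.cnt * -2 + 47]
30. n11.cnt = 14  [A₁.sig + A₁.cnt - 23]
31. n11.lab = false  [false]
32. n17.idx = 22  [A₁.cnt * -2 + 50]
33. n18.fin = -6  [terminal]
34. n19.acc = -2  [d.fin + D.idx - 18]
35. n19.env = "wr"  ["wr"]
36. n20.hot = 23  [terminal]
37. n19.hot = false  [false]
38. n17.mk = false  [d.fin == D.idx]
39. n17.pre = 20  [D.idx - 2]
40. n0.live = "zy"  ["zy"]
41. n0.val = false  [A₁.cnt > 14]

-5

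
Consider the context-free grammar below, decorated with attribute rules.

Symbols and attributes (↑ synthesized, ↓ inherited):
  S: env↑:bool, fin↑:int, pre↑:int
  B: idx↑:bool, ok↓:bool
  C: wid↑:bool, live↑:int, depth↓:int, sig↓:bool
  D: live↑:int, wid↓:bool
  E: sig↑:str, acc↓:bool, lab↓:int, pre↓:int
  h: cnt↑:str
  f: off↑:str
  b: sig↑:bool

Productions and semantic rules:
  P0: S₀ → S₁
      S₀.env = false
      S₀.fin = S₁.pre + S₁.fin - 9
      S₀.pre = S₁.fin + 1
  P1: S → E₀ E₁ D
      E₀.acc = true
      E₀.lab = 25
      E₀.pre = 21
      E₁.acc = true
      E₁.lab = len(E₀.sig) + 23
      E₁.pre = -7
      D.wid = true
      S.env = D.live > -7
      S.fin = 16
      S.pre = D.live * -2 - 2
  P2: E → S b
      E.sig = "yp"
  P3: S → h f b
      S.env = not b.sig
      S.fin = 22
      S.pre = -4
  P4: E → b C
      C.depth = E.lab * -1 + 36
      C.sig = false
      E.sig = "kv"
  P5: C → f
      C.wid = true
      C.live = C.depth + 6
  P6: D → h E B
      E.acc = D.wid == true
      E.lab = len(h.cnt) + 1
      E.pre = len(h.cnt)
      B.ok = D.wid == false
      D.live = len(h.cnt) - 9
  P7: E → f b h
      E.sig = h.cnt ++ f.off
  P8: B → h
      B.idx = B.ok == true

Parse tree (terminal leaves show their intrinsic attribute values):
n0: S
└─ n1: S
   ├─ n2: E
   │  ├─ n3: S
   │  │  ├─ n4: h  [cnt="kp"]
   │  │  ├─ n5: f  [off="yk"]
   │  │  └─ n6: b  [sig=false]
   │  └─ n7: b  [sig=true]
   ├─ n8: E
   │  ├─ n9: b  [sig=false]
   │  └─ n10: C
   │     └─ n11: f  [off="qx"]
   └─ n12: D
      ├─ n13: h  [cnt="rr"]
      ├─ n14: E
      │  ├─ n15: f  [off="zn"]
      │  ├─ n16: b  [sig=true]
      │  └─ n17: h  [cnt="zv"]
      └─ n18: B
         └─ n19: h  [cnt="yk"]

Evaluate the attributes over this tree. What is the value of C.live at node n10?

1. n2.acc = true  [true]
2. n2.lab = 25  [25]
3. n2.pre = 21  [21]
4. n4.cnt = "kp"  [terminal]
5. n5.off = "yk"  [terminal]
6. n6.sig = false  [terminal]
7. n3.env = true  [not b.sig]
8. n3.fin = 22  [22]
9. n3.pre = -4  [-4]
10. n7.sig = true  [terminal]
11. n2.sig = "yp"  ["yp"]
12. n8.acc = true  [true]
13. n8.lab = 25  [len(E₀.sig) + 23]
14. n8.pre = -7  [-7]
15. n9.sig = false  [terminal]
16. n10.depth = 11  [E.lab * -1 + 36]
17. n10.sig = false  [false]
18. n11.off = "qx"  [terminal]
19. n10.wid = true  [true]
20. n10.live = 17  [C.depth + 6]
21. n8.sig = "kv"  ["kv"]
22. n12.wid = true  [true]
23. n13.cnt = "rr"  [terminal]
24. n14.acc = true  [D.wid == true]
25. n14.lab = 3  [len(h.cnt) + 1]
26. n14.pre = 2  [len(h.cnt)]
27. n15.off = "zn"  [terminal]
28. n16.sig = true  [terminal]
29. n17.cnt = "zv"  [terminal]
30. n14.sig = "zvzn"  [h.cnt ++ f.off]
31. n18.ok = false  [D.wid == false]
32. n19.cnt = "yk"  [terminal]
33. n18.idx = false  [B.ok == true]
34. n12.live = -7  [len(h.cnt) - 9]
35. n1.env = false  [D.live > -7]
36. n1.fin = 16  [16]
37. n1.pre = 12  [D.live * -2 - 2]
38. n0.env = false  [false]
39. n0.fin = 19  [S₁.pre + S₁.fin - 9]
40. n0.pre = 17  [S₁.fin + 1]

17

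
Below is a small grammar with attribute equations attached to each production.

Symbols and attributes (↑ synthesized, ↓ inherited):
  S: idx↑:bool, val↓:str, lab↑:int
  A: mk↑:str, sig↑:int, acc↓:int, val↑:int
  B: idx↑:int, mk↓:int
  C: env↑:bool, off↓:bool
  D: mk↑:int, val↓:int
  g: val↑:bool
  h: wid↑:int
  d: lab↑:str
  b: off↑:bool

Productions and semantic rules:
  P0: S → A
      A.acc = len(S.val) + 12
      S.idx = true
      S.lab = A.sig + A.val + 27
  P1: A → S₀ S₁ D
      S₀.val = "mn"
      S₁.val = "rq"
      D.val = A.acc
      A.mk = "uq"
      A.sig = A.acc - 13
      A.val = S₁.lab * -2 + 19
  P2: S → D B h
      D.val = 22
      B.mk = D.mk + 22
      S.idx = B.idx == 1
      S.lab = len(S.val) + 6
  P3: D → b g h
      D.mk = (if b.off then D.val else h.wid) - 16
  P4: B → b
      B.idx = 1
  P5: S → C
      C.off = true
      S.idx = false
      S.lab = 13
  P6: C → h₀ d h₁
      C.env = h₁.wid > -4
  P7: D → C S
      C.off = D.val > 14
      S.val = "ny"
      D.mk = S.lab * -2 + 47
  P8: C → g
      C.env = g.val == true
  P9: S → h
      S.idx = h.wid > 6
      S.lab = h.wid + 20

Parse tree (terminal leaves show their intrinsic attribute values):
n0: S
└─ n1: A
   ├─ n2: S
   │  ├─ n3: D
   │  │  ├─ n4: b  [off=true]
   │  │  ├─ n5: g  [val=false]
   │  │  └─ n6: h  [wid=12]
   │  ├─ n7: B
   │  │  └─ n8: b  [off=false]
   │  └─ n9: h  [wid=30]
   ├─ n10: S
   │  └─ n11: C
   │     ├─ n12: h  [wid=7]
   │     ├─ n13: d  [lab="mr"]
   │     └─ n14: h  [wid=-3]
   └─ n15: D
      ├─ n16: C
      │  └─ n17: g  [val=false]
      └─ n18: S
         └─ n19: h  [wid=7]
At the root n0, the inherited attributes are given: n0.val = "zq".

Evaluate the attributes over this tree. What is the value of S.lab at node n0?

21

1. n0.val = "zq"  [given at root]
2. n1.acc = 14  [len(S.val) + 12]
3. n2.val = "mn"  ["mn"]
4. n3.val = 22  [22]
5. n4.off = true  [terminal]
6. n5.val = false  [terminal]
7. n6.wid = 12  [terminal]
8. n3.mk = 6  [(if b.off then D.val else h.wid) - 16]
9. n7.mk = 28  [D.mk + 22]
10. n8.off = false  [terminal]
11. n7.idx = 1  [1]
12. n9.wid = 30  [terminal]
13. n2.idx = true  [B.idx == 1]
14. n2.lab = 8  [len(S.val) + 6]
15. n10.val = "rq"  ["rq"]
16. n11.off = true  [true]
17. n12.wid = 7  [terminal]
18. n13.lab = "mr"  [terminal]
19. n14.wid = -3  [terminal]
20. n11.env = true  [h₁.wid > -4]
21. n10.idx = false  [false]
22. n10.lab = 13  [13]
23. n15.val = 14  [A.acc]
24. n16.off = false  [D.val > 14]
25. n17.val = false  [terminal]
26. n16.env = false  [g.val == true]
27. n18.val = "ny"  ["ny"]
28. n19.wid = 7  [terminal]
29. n18.idx = true  [h.wid > 6]
30. n18.lab = 27  [h.wid + 20]
31. n15.mk = -7  [S.lab * -2 + 47]
32. n1.mk = "uq"  ["uq"]
33. n1.sig = 1  [A.acc - 13]
34. n1.val = -7  [S₁.lab * -2 + 19]
35. n0.idx = true  [true]
36. n0.lab = 21  [A.sig + A.val + 27]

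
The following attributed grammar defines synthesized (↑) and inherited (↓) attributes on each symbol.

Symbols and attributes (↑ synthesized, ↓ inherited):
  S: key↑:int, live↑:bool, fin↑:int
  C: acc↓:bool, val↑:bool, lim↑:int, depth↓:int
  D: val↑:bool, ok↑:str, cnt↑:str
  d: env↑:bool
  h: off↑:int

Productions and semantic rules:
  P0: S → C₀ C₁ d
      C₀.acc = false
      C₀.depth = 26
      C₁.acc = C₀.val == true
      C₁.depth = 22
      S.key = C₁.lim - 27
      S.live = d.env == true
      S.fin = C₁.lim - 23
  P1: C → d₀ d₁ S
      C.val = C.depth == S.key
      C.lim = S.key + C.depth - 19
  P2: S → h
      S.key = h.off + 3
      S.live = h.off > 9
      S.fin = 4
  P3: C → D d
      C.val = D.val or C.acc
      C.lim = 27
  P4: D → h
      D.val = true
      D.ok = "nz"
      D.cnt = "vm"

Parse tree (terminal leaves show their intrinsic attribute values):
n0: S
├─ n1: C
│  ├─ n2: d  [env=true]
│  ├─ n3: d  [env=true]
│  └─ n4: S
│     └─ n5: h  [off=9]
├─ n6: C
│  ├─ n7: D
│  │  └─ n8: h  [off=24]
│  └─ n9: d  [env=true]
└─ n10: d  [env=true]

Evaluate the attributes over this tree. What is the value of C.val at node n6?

true

1. n1.acc = false  [false]
2. n1.depth = 26  [26]
3. n2.env = true  [terminal]
4. n3.env = true  [terminal]
5. n5.off = 9  [terminal]
6. n4.key = 12  [h.off + 3]
7. n4.live = false  [h.off > 9]
8. n4.fin = 4  [4]
9. n1.val = false  [C.depth == S.key]
10. n1.lim = 19  [S.key + C.depth - 19]
11. n6.acc = false  [C₀.val == true]
12. n6.depth = 22  [22]
13. n8.off = 24  [terminal]
14. n7.val = true  [true]
15. n7.ok = "nz"  ["nz"]
16. n7.cnt = "vm"  ["vm"]
17. n9.env = true  [terminal]
18. n6.val = true  [D.val or C.acc]
19. n6.lim = 27  [27]
20. n10.env = true  [terminal]
21. n0.key = 0  [C₁.lim - 27]
22. n0.live = true  [d.env == true]
23. n0.fin = 4  [C₁.lim - 23]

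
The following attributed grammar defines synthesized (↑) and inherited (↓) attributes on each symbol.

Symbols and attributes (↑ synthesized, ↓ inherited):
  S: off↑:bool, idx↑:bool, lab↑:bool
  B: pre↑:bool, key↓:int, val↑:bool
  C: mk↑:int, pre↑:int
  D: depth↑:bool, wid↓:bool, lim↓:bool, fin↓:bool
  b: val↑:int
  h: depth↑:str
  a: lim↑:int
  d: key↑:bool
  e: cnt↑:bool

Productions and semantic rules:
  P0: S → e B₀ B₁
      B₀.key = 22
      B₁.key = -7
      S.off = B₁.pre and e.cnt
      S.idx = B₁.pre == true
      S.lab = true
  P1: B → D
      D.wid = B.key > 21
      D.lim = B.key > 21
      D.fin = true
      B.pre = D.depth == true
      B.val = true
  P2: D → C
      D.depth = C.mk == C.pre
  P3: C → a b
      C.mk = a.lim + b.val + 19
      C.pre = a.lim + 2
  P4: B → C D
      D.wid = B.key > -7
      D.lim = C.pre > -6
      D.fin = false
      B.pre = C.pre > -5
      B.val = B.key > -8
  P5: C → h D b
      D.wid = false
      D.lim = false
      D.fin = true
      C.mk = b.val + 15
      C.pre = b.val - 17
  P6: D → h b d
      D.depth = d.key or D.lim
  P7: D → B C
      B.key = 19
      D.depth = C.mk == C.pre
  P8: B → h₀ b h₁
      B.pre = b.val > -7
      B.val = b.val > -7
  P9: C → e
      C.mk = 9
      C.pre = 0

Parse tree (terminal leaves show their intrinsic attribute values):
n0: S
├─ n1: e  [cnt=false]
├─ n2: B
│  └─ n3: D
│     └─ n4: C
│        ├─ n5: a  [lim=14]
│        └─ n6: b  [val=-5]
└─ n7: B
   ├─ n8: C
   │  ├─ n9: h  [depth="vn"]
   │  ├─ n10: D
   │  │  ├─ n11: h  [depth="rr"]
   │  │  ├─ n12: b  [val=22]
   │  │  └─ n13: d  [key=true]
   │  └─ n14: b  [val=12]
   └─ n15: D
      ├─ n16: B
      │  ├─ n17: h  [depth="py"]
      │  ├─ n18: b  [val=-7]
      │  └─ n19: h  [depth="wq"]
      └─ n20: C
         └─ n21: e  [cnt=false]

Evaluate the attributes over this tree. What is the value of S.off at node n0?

1. n1.cnt = false  [terminal]
2. n2.key = 22  [22]
3. n3.wid = true  [B.key > 21]
4. n3.lim = true  [B.key > 21]
5. n3.fin = true  [true]
6. n5.lim = 14  [terminal]
7. n6.val = -5  [terminal]
8. n4.mk = 28  [a.lim + b.val + 19]
9. n4.pre = 16  [a.lim + 2]
10. n3.depth = false  [C.mk == C.pre]
11. n2.pre = false  [D.depth == true]
12. n2.val = true  [true]
13. n7.key = -7  [-7]
14. n9.depth = "vn"  [terminal]
15. n10.wid = false  [false]
16. n10.lim = false  [false]
17. n10.fin = true  [true]
18. n11.depth = "rr"  [terminal]
19. n12.val = 22  [terminal]
20. n13.key = true  [terminal]
21. n10.depth = true  [d.key or D.lim]
22. n14.val = 12  [terminal]
23. n8.mk = 27  [b.val + 15]
24. n8.pre = -5  [b.val - 17]
25. n15.wid = false  [B.key > -7]
26. n15.lim = true  [C.pre > -6]
27. n15.fin = false  [false]
28. n16.key = 19  [19]
29. n17.depth = "py"  [terminal]
30. n18.val = -7  [terminal]
31. n19.depth = "wq"  [terminal]
32. n16.pre = false  [b.val > -7]
33. n16.val = false  [b.val > -7]
34. n21.cnt = false  [terminal]
35. n20.mk = 9  [9]
36. n20.pre = 0  [0]
37. n15.depth = false  [C.mk == C.pre]
38. n7.pre = false  [C.pre > -5]
39. n7.val = true  [B.key > -8]
40. n0.off = false  [B₁.pre and e.cnt]
41. n0.idx = false  [B₁.pre == true]
42. n0.lab = true  [true]

false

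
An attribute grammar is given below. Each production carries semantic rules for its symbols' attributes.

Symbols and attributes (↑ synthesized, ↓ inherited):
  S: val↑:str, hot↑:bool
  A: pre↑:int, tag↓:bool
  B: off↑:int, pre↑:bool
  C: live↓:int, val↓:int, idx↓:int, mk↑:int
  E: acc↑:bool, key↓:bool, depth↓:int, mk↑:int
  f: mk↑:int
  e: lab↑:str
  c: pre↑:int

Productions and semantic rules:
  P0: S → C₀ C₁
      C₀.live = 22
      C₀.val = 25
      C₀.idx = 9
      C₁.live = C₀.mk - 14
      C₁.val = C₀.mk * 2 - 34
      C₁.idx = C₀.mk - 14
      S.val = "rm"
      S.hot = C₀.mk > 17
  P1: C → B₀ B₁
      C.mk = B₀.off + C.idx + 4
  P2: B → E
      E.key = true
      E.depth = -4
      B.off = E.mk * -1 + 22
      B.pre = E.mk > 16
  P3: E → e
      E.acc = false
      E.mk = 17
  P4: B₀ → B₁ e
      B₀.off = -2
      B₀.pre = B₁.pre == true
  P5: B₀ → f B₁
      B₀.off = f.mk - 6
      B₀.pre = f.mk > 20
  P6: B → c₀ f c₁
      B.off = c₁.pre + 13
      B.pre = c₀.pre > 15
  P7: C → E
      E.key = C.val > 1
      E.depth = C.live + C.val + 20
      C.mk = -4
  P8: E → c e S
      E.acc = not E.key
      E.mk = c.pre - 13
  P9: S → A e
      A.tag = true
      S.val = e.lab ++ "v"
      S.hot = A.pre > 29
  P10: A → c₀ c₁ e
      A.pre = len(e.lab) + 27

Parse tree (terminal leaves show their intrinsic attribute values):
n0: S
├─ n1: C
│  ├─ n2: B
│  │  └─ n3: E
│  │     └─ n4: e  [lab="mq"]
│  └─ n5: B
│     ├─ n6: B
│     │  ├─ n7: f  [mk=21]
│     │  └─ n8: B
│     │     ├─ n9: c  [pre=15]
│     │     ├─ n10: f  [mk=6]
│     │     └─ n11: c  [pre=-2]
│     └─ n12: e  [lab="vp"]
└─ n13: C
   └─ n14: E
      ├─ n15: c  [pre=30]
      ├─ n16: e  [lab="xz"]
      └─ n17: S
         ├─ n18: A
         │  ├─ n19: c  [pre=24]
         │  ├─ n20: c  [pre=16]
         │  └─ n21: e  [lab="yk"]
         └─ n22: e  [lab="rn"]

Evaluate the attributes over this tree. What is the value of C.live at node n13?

4

1. n1.live = 22  [22]
2. n1.val = 25  [25]
3. n1.idx = 9  [9]
4. n3.key = true  [true]
5. n3.depth = -4  [-4]
6. n4.lab = "mq"  [terminal]
7. n3.acc = false  [false]
8. n3.mk = 17  [17]
9. n2.off = 5  [E.mk * -1 + 22]
10. n2.pre = true  [E.mk > 16]
11. n7.mk = 21  [terminal]
12. n9.pre = 15  [terminal]
13. n10.mk = 6  [terminal]
14. n11.pre = -2  [terminal]
15. n8.off = 11  [c₁.pre + 13]
16. n8.pre = false  [c₀.pre > 15]
17. n6.off = 15  [f.mk - 6]
18. n6.pre = true  [f.mk > 20]
19. n12.lab = "vp"  [terminal]
20. n5.off = -2  [-2]
21. n5.pre = true  [B₁.pre == true]
22. n1.mk = 18  [B₀.off + C.idx + 4]
23. n13.live = 4  [C₀.mk - 14]
24. n13.val = 2  [C₀.mk * 2 - 34]
25. n13.idx = 4  [C₀.mk - 14]
26. n14.key = true  [C.val > 1]
27. n14.depth = 26  [C.live + C.val + 20]
28. n15.pre = 30  [terminal]
29. n16.lab = "xz"  [terminal]
30. n18.tag = true  [true]
31. n19.pre = 24  [terminal]
32. n20.pre = 16  [terminal]
33. n21.lab = "yk"  [terminal]
34. n18.pre = 29  [len(e.lab) + 27]
35. n22.lab = "rn"  [terminal]
36. n17.val = "rnv"  [e.lab ++ "v"]
37. n17.hot = false  [A.pre > 29]
38. n14.acc = false  [not E.key]
39. n14.mk = 17  [c.pre - 13]
40. n13.mk = -4  [-4]
41. n0.val = "rm"  ["rm"]
42. n0.hot = true  [C₀.mk > 17]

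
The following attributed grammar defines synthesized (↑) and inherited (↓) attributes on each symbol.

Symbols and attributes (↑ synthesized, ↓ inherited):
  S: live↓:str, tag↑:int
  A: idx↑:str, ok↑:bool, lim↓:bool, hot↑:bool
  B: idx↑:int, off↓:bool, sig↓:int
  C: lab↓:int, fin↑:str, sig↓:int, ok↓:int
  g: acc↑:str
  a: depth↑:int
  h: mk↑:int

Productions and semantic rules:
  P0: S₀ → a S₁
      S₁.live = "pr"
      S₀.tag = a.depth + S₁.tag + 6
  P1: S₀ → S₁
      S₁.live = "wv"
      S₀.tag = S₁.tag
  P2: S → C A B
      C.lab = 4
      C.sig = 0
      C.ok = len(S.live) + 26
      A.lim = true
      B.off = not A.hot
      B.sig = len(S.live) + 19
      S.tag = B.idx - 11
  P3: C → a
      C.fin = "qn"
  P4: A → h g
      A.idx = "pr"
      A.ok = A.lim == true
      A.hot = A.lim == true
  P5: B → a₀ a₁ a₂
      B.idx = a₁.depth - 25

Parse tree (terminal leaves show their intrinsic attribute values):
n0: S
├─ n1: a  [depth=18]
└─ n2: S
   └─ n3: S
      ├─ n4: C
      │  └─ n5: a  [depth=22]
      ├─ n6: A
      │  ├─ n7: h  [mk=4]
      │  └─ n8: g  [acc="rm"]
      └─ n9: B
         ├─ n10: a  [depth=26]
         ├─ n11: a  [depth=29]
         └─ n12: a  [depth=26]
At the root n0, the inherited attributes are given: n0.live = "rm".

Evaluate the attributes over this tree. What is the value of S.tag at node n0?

1. n0.live = "rm"  [given at root]
2. n1.depth = 18  [terminal]
3. n2.live = "pr"  ["pr"]
4. n3.live = "wv"  ["wv"]
5. n4.lab = 4  [4]
6. n4.sig = 0  [0]
7. n4.ok = 28  [len(S.live) + 26]
8. n5.depth = 22  [terminal]
9. n4.fin = "qn"  ["qn"]
10. n6.lim = true  [true]
11. n7.mk = 4  [terminal]
12. n8.acc = "rm"  [terminal]
13. n6.idx = "pr"  ["pr"]
14. n6.ok = true  [A.lim == true]
15. n6.hot = true  [A.lim == true]
16. n9.off = false  [not A.hot]
17. n9.sig = 21  [len(S.live) + 19]
18. n10.depth = 26  [terminal]
19. n11.depth = 29  [terminal]
20. n12.depth = 26  [terminal]
21. n9.idx = 4  [a₁.depth - 25]
22. n3.tag = -7  [B.idx - 11]
23. n2.tag = -7  [S₁.tag]
24. n0.tag = 17  [a.depth + S₁.tag + 6]

17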